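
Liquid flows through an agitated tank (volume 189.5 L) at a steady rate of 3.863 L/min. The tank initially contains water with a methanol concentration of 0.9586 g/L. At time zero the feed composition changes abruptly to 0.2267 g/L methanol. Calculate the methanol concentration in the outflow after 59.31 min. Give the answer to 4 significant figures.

0.4452 g/L

Transient balance on the dissolved component: V dC/dt = Q(C_in − C).
Time constant τ = V/Q = 189.5/3.863 = 49.0551 min.
This is linear first-order; C(t) = C_in + (C₀ − C_in) e^(−t/τ).
C(59.31) = 0.2267 + (0.9586 − 0.2267)·e^(−59.31/49.0551) = 0.2267 + (0.731900)·0.298481 = 0.445159 g/L.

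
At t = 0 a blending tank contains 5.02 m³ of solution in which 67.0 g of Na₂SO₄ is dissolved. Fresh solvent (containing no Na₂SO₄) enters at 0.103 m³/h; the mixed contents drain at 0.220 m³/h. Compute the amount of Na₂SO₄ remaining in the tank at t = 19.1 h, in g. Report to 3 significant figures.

22.1 g

Let m(t) be the amount of Na₂SO₄. Volume: V(t) = V₀ + (Q_in − Q_out) t = 5.02 − 0.11700 t; V(19.1) = 2.7853 m³.
Species balance (pure solvent in): dm/dt = −Q_out · m/V(t).
Separate: dm/m = −Q_out dt/V(t) ⇒ ln(m/m₀) = −(Q_out/(Q_in−Q_out)) ln(V/V₀).
m = m₀ (V₀/V)^(Q_out/(Q_in−Q_out)) = 67.0 × (5.02/2.7853)^(-1.8803) = 22.132 g.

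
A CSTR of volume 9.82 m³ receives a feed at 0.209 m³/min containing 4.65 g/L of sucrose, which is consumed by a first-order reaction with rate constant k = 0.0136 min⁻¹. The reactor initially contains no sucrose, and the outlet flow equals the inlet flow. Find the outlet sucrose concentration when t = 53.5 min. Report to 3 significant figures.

2.40 g/L

Accumulation = in − out − consumed: V dC/dt = Q C_in − Q C − k V C.
This is linear with rate a = Q/V + k = 0.034883 min⁻¹.
C_ss = Q C_in/(Q + kV) = 2.8371 g/L; C(t) = C_ss + (C₀ − C_ss) e^(−a t).
C(53.5) = 2.8371 + (-2.8371)·e^(−0.034883·53.5) = 2.8371 + (-2.8371)·0.15470 = 2.3982 g/L.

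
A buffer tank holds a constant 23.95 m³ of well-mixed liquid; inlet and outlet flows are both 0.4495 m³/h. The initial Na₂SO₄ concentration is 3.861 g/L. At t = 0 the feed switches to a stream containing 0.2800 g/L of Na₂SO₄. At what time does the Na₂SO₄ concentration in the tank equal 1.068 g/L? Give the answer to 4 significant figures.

80.66 h

Species balance: V dC/dt = Q(C_in − C) ⇒ τ = V/Q = 53.2814 h.
C(t) = C_in + (C₀ − C_in) e^(−t/τ). Set C = 1.068 and solve for t:
e^(−t/τ) = (C − C_in)/(C₀ − C_in) = (1.068 − 0.2800)/(3.861 − 0.2800) = 0.220050
t = −τ ln(…) = 53.2814 × 1.51390 = 80.6627 h.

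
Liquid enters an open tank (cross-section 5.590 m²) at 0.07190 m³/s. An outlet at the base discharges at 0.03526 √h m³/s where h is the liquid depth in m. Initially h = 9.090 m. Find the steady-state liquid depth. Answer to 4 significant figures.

4.158 m

Level balance: A dh/dt = 0.07190 − 0.03526 √h. Setting dh/dt = 0:
Q_in = 0.03526 √h_ss ⇒ √h_ss = 0.07190/0.03526 = 2.03914.
h_ss = 2.03914² = 4.15808 m. (Since h₀ = 9.090 m > h_ss, the level will fall toward this value.)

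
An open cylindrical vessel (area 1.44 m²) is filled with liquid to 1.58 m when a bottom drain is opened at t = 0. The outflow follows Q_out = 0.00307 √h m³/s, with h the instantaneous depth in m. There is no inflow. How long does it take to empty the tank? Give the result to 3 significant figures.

1180 s

Volume balance on the tank: A dh/dt = −0.00307 √h.
∫ h^(−1/2) dh = −(0.00307/A) ∫ dt, giving 2√h = 2√h₀ − (0.00307/A) t.
Tank is empty when √h = 0: t_empty = 2A√h₀/0.00307.
t_empty = 2·1.44·√1.58/0.00307 = 2.8800·1.2570/0.00307 = 1179.2 s.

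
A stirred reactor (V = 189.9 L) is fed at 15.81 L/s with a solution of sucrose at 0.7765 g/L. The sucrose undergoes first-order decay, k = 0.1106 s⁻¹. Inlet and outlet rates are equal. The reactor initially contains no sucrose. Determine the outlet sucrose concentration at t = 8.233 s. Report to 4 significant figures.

0.2659 g/L

Accumulation = in − out − consumed: V dC/dt = Q C_in − Q C − k V C.
This is linear with rate a = Q/V + k = 0.193854 s⁻¹.
C_ss = Q C_in/(Q + kV) = 0.333482 g/L; C(t) = C_ss + (C₀ − C_ss) e^(−a t).
C(8.233) = 0.333482 + (-0.333482)·e^(−0.193854·8.233) = 0.333482 + (-0.333482)·0.202705 = 0.265884 g/L.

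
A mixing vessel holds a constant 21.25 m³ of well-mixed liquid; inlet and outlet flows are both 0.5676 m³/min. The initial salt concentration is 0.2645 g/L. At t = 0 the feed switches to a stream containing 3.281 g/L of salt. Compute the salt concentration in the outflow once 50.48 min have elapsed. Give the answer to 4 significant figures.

Transient balance on the dissolved component: V dC/dt = Q(C_in − C).
Rewrite as dC/dt + C/τ = C_in/τ, τ = V/Q = 37.4383 min.
This is linear first-order; C(t) = C_in + (C₀ − C_in) e^(−t/τ).
C(50.48) = 3.281 + (0.2645 − 3.281)·e^(−50.48/37.4383) = 3.281 + (-3.01650)·0.259668 = 2.49771 g/L.

2.498 g/L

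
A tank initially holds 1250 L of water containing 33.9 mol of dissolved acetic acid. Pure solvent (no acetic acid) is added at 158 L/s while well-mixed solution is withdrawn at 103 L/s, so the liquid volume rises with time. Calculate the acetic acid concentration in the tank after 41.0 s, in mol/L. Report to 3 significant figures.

0.00140 mol/L

Let m(t) be the amount of acetic acid. Volume: V(t) = V₀ + (Q_in − Q_out) t = 1250 + 55.000 t; V(41.0) = 3505.0 L.
Species balance (pure solvent in): dm/dt = −Q_out · m/V(t).
dm/m = −Q_out dt/(V₀ + 55.000 t); integrating gives ln(m/m₀) = −(Q_out/(Q_in−Q_out)) ln(V/V₀).
m = m₀ (V₀/V)^(Q_out/(Q_in−Q_out)) = 33.9 × (1250/3505.0)^(1.8727) = 4.9162 mol.
C = m/V = 4.9162/3505.0 = 0.0014026 mol/L.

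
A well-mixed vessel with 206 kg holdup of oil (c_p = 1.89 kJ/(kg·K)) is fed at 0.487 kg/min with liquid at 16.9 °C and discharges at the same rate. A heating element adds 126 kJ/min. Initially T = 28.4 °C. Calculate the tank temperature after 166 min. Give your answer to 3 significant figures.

M c_p dT/dt = ṁ c_p (T_in − T) + Q̇.
Rearrange: dT/dt = (T_ss − T)/τ with τ = M/ṁ = 423.00 min and T_ss = T_in + Q̇/(ṁ c_p) = 153.79 °C.
Solution: T(t) = T_ss + (T₀ − T_ss) e^(−t/τ).
T(166) = 153.79 + (-125.39)·e^(−166/423.00) = 153.79 + (-125.39)·0.67541 = 69.101 °C.

69.1 °C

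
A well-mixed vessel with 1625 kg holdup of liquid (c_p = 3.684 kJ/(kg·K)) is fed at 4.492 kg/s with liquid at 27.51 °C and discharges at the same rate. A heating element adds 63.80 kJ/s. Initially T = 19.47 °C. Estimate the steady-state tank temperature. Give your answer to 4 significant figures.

31.37 °C

M c_p dT/dt = ṁ c_p (T_in − T) + Q̇.
At steady state dT/dt = 0 ⇒ T_ss = T_in + Q̇/(ṁ c_p) = 27.51 + 63.80/(4.492·3.684) = 31.3653 °C.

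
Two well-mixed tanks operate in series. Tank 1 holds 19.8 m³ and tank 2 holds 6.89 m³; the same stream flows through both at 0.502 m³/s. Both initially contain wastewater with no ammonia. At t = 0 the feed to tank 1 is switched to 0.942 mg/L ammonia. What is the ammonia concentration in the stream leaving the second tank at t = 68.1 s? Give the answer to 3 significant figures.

Time constants: τᵢ = Vᵢ/Q for each well-mixed tank.
τ₁ = 19.8/0.502 = 39.442 s; τ₂ = 6.89/0.502 = 13.725 s.
Solving the cascade with C₁(0)=C₂(0)=0 gives C₂(t) = C_in[1 − (τ₁ e^(−t/τ₁) − τ₂ e^(−t/τ₂))/(τ₁ − τ₂)].
At t = 68.1: e^(−t/τ₁) = 0.17789, e^(−t/τ₂) = 0.0070009.
C₂ = 0.942·[1 − (39.442·0.17789 − 13.725·0.0070009)/(25.717)] = 0.942·0.73090 = 0.68851 mg/L.

0.689 mg/L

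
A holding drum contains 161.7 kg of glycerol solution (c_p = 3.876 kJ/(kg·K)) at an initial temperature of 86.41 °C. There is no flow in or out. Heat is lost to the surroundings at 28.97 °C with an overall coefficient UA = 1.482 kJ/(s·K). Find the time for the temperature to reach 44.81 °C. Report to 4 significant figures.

544.8 s

Lumped-capacitance energy balance: M c_p dT/dt = UA(T_amb − T).
τ = M c_p/UA = 422.908 s; T_ss = T_amb = 28.9700 °C.
T(t) = T_ss + (T₀ − T_ss)e^(−t/τ); set T = 44.81:
t = −τ ln[(T − T_ss)/(T₀ − T_ss)] = −422.908 · ln(0.275766) = 544.791 s.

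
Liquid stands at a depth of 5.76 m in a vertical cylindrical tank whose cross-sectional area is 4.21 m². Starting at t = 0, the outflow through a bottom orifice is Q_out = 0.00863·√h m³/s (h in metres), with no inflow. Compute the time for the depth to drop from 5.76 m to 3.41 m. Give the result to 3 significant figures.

A dh/dt = −Q_out = −0.00863 √h.
This is separable: 2 d(√h)/dt = −0.00863/A, so √h = √h₀ − (0.00863/(2A)) t.
t = 2A(√h₀ − √h)/0.00863 = 2·4.21·(√5.76 − √3.41)/0.00863
  = 8.4200 × (2.4000 − 1.8466) / 0.00863 = 539.92 s.

540 s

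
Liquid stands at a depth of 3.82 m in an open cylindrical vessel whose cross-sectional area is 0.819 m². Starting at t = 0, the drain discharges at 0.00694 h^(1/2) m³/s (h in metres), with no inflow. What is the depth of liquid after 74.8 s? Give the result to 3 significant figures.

2.68 m

Mass balance (ρ constant): A dh/dt = −0.00694 √h.
This is separable: 2 d(√h)/dt = −0.00694/A, so √h = √h₀ − (0.00694/(2A)) t.
√h = √3.82 − 0.00694·74.8/(2·0.819) = 1.9545 − 0.31692 = 1.6376.
h = 1.6376² = 2.6816 m.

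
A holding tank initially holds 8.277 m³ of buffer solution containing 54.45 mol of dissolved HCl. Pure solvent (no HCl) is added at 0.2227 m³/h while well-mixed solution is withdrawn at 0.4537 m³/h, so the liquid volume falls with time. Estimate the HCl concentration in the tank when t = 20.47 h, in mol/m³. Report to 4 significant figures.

2.907 mol/m³

Total volume: dV/dt = Q_in − Q_out = -0.231000 m³/h, so V(t) = 8.277 − 0.231000 t and V(20.47) = 3.54843 m³.
No HCl enters, so dm/dt = −Q_out · (m/V).
Separate: dm/m = −Q_out dt/V(t) ⇒ ln(m/m₀) = −(Q_out/(Q_in−Q_out)) ln(V/V₀).
m = m₀ (V₀/V)^(Q_out/(Q_in−Q_out)) = 54.45 × (8.277/3.54843)^(-1.96407) = 10.3167 mol.
C = m/V = 10.3167/3.54843 = 2.90740 mol/m³.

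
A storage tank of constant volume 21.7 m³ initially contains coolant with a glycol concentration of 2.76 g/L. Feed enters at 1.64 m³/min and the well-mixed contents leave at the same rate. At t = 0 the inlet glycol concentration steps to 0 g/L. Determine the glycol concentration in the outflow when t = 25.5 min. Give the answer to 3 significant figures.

Species balance on the tank: V dC/dt = Q(C_in − C).
Rewrite as dC/dt + C/τ = C_in/τ, τ = V/Q = 13.232 min.
C approaches C_in exponentially: C(t) = C_in + (C₀ − C_in) e^(−t/τ).
C(25.5) = 0 + (2.76 − 0)·e^(−25.5/13.232) = 0 + (2.7600)·0.14556 = 0.40174 g/L.

0.402 g/L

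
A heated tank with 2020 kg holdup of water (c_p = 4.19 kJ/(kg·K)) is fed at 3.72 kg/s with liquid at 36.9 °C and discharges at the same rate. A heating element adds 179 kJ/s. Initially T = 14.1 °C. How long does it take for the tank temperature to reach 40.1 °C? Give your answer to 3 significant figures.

771 s

Unsteady energy balance on the tank contents: M c_p dT/dt = ṁ c_p (T_in − T) + 179.
τ = M/ṁ = 543.01 s; T_ss = T_in + Q̇/(ṁ c_p) = 48.384 °C.
T(t) = T_ss + (T₀ − T_ss) e^(−t/τ). Set T = 40.1:
e^(−t/τ) = (40.1 − 48.384)/(14.1 − 48.384) = 0.24163
t = −543.01 · ln(0.24163) = 771.26 s.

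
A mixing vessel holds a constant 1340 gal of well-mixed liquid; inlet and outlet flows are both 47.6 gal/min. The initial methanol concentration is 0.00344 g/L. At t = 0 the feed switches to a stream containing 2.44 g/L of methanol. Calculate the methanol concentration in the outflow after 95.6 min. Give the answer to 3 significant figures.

2.36 g/L

Unsteady species balance (constant V, well mixed): V dC/dt = Q(C_in − C).
Rewrite as dC/dt + C/τ = C_in/τ, τ = V/Q = 28.151 min.
Integrating: C(t) = C_in + (C₀ − C_in) e^(−t/τ).
C(95.6) = 2.44 + (0.00344 − 2.44)·e^(−95.6/28.151) = 2.44 + (-2.4366)·0.033509 = 2.3584 g/L.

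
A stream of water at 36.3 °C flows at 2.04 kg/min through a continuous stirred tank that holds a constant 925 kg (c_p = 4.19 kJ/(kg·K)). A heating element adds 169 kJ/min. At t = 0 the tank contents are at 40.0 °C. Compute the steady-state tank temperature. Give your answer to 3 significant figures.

Energy balance: M c_p dT/dt = ṁ c_p (T_in − T) + 169.
At steady state dT/dt = 0 ⇒ T_ss = T_in + Q̇/(ṁ c_p) = 36.3 + 169/(2.04·4.19) = 56.072 °C.

56.1 °C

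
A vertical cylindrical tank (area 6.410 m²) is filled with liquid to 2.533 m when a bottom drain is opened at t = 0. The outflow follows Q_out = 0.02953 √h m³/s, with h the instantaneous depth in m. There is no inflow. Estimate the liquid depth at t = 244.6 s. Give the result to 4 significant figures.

With no inflow, A dh/dt = −0.02953 √h.
This is separable: 2 d(√h)/dt = −0.02953/A, so √h = √h₀ − (0.02953/(2A)) t.
√h = √2.533 − 0.02953·244.6/(2·6.410) = 1.59154 − 0.563420 = 1.02812.
h = 1.02812² = 1.05703 m.

1.057 m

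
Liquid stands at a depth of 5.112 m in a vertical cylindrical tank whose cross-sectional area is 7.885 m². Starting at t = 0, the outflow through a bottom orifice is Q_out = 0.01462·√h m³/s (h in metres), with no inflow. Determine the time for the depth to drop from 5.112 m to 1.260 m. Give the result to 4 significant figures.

1228 s

With no inflow, A dh/dt = −0.01462 √h.
This is separable: 2 d(√h)/dt = −0.01462/A, so √h = √h₀ − (0.01462/(2A)) t.
t = 2A(√h₀ − √h)/0.01462 = 2·7.885·(√5.112 − √1.260)/0.01462
  = 15.7700 × (2.26097 − 1.12250) / 0.01462 = 1228.03 s.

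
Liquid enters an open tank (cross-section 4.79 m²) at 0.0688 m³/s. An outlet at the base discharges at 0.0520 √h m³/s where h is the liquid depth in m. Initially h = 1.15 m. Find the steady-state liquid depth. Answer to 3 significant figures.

A dh/dt = Q_in − 0.0520 √h. Steady state requires inflow = outflow:
Q_in = 0.0520 √h_ss ⇒ √h_ss = 0.0688/0.0520 = 1.3231.
h_ss = 1.3231² = 1.7505 m. (Since h₀ = 1.15 m < h_ss, the level will rise toward this value.)

1.75 m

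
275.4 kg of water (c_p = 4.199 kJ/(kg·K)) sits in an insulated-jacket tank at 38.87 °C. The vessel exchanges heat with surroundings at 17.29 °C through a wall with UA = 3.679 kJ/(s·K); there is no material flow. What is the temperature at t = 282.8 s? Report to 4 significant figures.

26.07 °C

Lumped-capacitance energy balance: M c_p dT/dt = UA(T_amb − T).
dT/dt = (T_ss − T)/τ with T_ss = T_amb = 17.2900 °C, τ = M c_p/UA = 275.4·4.199/3.679 = 314.326 s.
Solution: T(t) = T_ss + (T₀ − T_ss) e^(−t/τ).
T(282.8) = 17.2900 + (21.5800)·0.406690 = 26.0664 °C.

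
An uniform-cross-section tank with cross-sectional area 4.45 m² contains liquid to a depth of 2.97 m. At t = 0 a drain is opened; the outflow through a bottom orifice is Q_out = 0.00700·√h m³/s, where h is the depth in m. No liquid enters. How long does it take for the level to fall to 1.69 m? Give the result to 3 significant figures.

538 s

Accumulation of liquid (constant cross-section A): A dh/dt = −0.00700 √h.
Separate and integrate: 2(√h − √h₀) = −(0.00700/A) t.
t = 2A(√h₀ − √h)/0.00700 = 2·4.45·(√2.97 − √1.69)/0.00700
  = 8.9000 × (1.7234 − 1.3000) / 0.00700 = 538.28 s.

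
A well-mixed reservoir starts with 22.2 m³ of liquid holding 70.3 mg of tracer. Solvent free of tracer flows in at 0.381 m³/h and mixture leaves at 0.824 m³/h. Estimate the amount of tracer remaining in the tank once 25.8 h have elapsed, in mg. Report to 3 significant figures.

Total volume: dV/dt = Q_in − Q_out = -0.44300 m³/h, so V(t) = 22.2 − 0.44300 t and V(25.8) = 10.771 m³.
Solute balance: dm/dt = 0 − Q_out C = −Q_out m/V(t).
dm/m = −Q_out dt/(V₀ − 0.44300 t); integrating gives ln(m/m₀) = −(Q_out/(Q_in−Q_out)) ln(V/V₀).
m = m₀ (V₀/V)^(Q_out/(Q_in−Q_out)) = 70.3 × (22.2/10.771)^(-1.8600) = 18.310 mg.

18.3 mg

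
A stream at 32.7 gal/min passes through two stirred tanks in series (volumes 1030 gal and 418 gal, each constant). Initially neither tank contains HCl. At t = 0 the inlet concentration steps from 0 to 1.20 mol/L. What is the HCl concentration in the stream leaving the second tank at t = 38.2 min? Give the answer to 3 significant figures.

0.641 mol/L

Species balance on tank i: dCᵢ/dt = (Cᵢ₋₁ − Cᵢ)/τᵢ with τᵢ = Vᵢ/Q.
τ₁ = 1030/32.7 = 31.498 min; τ₂ = 418/32.7 = 12.783 min.
Solving the cascade with C₁(0)=C₂(0)=0 gives C₂(t) = C_in[1 − (τ₁ e^(−t/τ₁) − τ₂ e^(−t/τ₂))/(τ₁ − τ₂)].
At t = 38.2: e^(−t/τ₁) = 0.29738, e^(−t/τ₂) = 0.050369.
C₂ = 1.20·[1 − (31.498·0.29738 − 12.783·0.050369)/(18.716)] = 1.20·0.53392 = 0.64070 mol/L.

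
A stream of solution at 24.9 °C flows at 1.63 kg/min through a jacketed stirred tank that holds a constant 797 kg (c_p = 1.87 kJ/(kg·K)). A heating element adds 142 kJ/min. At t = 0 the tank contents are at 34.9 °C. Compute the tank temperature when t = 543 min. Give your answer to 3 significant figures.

Heat balance on the well-mixed liquid: M c_p dT/dt = ṁ c_p (T_in − T) + 142.
Rearrange: dT/dt = (T_ss − T)/τ with τ = M/ṁ = 488.96 min and T_ss = T_in + Q̇/(ṁ c_p) = 71.486 °C.
T approaches T_ss exponentially: T(t) = T_ss + (T₀ − T_ss) e^(−t/τ).
T(543) = 71.486 + (-36.586)·e^(−543/488.96) = 71.486 + (-36.586)·0.32939 = 59.435 °C.

59.4 °C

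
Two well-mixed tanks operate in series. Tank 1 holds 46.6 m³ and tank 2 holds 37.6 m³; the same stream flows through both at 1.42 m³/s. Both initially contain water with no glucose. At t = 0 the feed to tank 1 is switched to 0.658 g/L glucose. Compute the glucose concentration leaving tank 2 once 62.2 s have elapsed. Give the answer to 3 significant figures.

Time constants: τᵢ = Vᵢ/Q for each well-mixed tank.
τ₁ = 46.6/1.42 = 32.817 s; τ₂ = 37.6/1.42 = 26.479 s.
Solving the cascade with C₁(0)=C₂(0)=0 gives C₂(t) = C_in[1 − (τ₁ e^(−t/τ₁) − τ₂ e^(−t/τ₂))/(τ₁ − τ₂)].
At t = 62.2: e^(−t/τ₁) = 0.15026, e^(−t/τ₂) = 0.095461.
C₂ = 0.658·[1 − (32.817·0.15026 − 26.479·0.095461)/(6.3380)] = 0.658·0.62078 = 0.40847 g/L.

0.408 g/L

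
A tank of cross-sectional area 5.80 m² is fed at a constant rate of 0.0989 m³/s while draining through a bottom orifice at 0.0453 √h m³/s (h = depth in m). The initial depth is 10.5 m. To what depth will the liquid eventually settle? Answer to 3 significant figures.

4.77 m

Level balance: A dh/dt = 0.0989 − 0.0453 √h. Setting dh/dt = 0:
Q_in = 0.0453 √h_ss ⇒ √h_ss = 0.0989/0.0453 = 2.1832.
h_ss = 2.1832² = 4.7665 m. (Since h₀ = 10.5 m > h_ss, the level will fall toward this value.)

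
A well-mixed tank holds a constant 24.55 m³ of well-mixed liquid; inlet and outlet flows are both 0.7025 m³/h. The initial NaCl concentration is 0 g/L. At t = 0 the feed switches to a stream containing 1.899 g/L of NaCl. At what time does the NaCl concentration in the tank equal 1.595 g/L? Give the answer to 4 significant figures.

64.02 h

Unsteady species balance (constant V, well mixed): V dC/dt = Q(C_in − C), so τ = V/Q = 34.9466 h.
C(t) = C_in + (C₀ − C_in) e^(−t/τ). Set C = 1.595 and solve for t:
e^(−t/τ) = (C − C_in)/(C₀ − C_in) = (1.595 − 1.899)/(0 − 1.899) = 0.160084
t = −τ ln(…) = 34.9466 × 1.83206 = 64.0241 h.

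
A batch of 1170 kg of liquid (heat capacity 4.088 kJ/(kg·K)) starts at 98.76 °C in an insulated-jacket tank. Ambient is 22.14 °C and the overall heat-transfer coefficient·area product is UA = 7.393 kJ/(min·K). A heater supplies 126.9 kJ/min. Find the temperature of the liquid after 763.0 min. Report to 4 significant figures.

57.59 °C

Lumped-capacitance energy balance: M c_p dT/dt = UA(T_amb − T) + Q̇.
dT/dt = (T_ss − T)/τ with T_ss = T_amb + Q̇/UA = 22.14 + 126.9/7.393 = 39.3049 °C, τ = M c_p/UA = 1170·4.088/7.393 = 646.958 min.
T approaches T_ss exponentially: T(t) = T_ss + (T₀ − T_ss) e^(−t/τ).
T(763.0) = 39.3049 + (59.4551)·0.307474 = 57.5858 °C.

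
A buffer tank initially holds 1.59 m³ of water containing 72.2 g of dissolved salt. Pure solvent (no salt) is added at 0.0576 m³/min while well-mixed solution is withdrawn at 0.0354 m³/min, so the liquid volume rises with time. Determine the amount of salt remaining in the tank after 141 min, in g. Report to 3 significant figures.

Let m(t) be the amount of salt. Volume: V(t) = V₀ + (Q_in − Q_out) t = 1.59 + 0.022200 t; V(141) = 4.7202 m³.
Solute balance: dm/dt = 0 − Q_out C = −Q_out m/V(t).
Separate: dm/m = −Q_out dt/V(t) ⇒ ln(m/m₀) = −(Q_out/(Q_in−Q_out)) ln(V/V₀).
m = m₀ (V₀/V)^(Q_out/(Q_in−Q_out)) = 72.2 × (1.59/4.7202)^(1.5946) = 12.735 g.

12.7 g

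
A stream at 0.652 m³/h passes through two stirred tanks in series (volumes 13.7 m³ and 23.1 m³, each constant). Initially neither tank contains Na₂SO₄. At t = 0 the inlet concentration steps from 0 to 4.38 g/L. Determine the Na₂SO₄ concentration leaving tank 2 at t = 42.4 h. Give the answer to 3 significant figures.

Time constants: τᵢ = Vᵢ/Q for each well-mixed tank.
τ₁ = 13.7/0.652 = 21.012 h; τ₂ = 23.1/0.652 = 35.429 h.
Solving the cascade with C₁(0)=C₂(0)=0 gives C₂(t) = C_in[1 − (τ₁ e^(−t/τ₁) − τ₂ e^(−t/τ₂))/(τ₁ − τ₂)].
At t = 42.4: e^(−t/τ₁) = 0.13294, e^(−t/τ₂) = 0.30218.
C₂ = 4.38·[1 − (21.012·0.13294 − 35.429·0.30218)/(-14.417)] = 4.38·0.45117 = 1.9761 g/L.

1.98 g/L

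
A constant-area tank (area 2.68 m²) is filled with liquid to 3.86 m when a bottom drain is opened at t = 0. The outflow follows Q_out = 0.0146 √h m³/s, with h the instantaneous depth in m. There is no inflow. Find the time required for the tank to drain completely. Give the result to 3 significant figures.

721 s

A dh/dt = −Q_out = −0.0146 √h.
∫ h^(−1/2) dh = −(0.0146/A) ∫ dt, giving 2√h = 2√h₀ − (0.0146/A) t.
Set h = 0: 2√h₀ = (0.0146/A) t_empty ⇒ t_empty = 2A√h₀/0.0146.
t_empty = 2·2.68·√3.86/0.0146 = 5.3600·1.9647/0.0146 = 721.28 s.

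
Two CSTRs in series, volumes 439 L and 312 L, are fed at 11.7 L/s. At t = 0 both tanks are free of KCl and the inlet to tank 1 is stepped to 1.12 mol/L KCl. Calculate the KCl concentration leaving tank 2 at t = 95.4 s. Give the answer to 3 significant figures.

0.892 mol/L

Species balance on tank i: dCᵢ/dt = (Cᵢ₋₁ − Cᵢ)/τᵢ with τᵢ = Vᵢ/Q.
τ₁ = 439/11.7 = 37.521 s; τ₂ = 312/11.7 = 26.667 s.
Tank 1: C₁ = C_in(1 − e^(−t/τ₁)). Tank 2 (τ₁ ≠ τ₂): C₂ = C_in[1 − (τ₁ e^(−t/τ₁) − τ₂ e^(−t/τ₂))/(τ₁ − τ₂)].
At t = 95.4: e^(−t/τ₁) = 0.078665, e^(−t/τ₂) = 0.027945.
C₂ = 1.12·[1 − (37.521·0.078665 − 26.667·0.027945)/(10.855)] = 1.12·0.79673 = 0.89234 mol/L.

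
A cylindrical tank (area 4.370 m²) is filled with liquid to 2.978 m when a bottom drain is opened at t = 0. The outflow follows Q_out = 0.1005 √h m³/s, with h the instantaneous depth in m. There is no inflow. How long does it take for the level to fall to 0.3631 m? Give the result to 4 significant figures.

With no inflow, A dh/dt = −0.1005 √h.
This is separable: 2 d(√h)/dt = −0.1005/A, so √h = √h₀ − (0.1005/(2A)) t.
t = 2A(√h₀ − √h)/0.1005 = 2·4.370·(√2.978 − √0.3631)/0.1005
  = 8.74000 × (1.72569 − 0.602578) / 0.1005 = 97.6715 s.

97.67 s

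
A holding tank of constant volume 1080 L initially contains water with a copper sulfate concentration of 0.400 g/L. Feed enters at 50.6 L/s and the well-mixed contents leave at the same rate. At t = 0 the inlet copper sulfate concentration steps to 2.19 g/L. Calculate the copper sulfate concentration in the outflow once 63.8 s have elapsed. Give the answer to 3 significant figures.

2.10 g/L

Transient balance on the dissolved component: V dC/dt = Q(C_in − C).
Time constant τ = V/Q = 1080/50.6 = 21.344 s.
Solution: C(t) = C_in + (C₀ − C_in) e^(−t/τ).
C(63.8) = 2.19 + (0.400 − 2.19)·e^(−63.8/21.344) = 2.19 + (-1.7900)·0.050330 = 2.0999 g/L.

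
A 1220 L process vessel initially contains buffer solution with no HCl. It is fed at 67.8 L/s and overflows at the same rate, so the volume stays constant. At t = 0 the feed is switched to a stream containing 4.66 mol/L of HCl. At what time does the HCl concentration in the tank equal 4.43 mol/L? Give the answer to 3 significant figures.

Species balance: V dC/dt = Q(C_in − C) ⇒ τ = V/Q = 17.994 s.
C(t) = C_in + (C₀ − C_in) e^(−t/τ). Set C = 4.43 and solve for t:
e^(−t/τ) = (C − C_in)/(C₀ − C_in) = (4.43 − 4.66)/(0 − 4.66) = 0.049356
t = −τ ln(…) = 17.994 × 3.0087 = 54.139 s.

54.1 s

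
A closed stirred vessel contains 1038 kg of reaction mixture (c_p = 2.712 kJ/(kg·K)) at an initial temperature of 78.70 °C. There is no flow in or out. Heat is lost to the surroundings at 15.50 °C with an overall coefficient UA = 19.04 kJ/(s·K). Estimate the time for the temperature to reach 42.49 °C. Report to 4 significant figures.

Heat balance on the well-mixed liquid: M c_p dT/dt = −UA(T − T_amb).
τ = M c_p/UA = 147.850 s; T_ss = T_amb = 15.5000 °C.
T(t) = T_ss + (T₀ − T_ss)e^(−t/τ); set T = 42.49:
t = −τ ln[(T − T_ss)/(T₀ − T_ss)] = −147.850 · ln(0.427057) = 125.796 s.

125.8 s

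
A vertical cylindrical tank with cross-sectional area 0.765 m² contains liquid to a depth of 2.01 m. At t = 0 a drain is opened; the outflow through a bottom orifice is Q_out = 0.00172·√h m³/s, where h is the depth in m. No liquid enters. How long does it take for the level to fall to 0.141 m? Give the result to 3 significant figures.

A dh/dt = −Q_out = −0.00172 √h.
This is separable: 2 d(√h)/dt = −0.00172/A, so √h = √h₀ − (0.00172/(2A)) t.
t = 2A(√h₀ − √h)/0.00172 = 2·0.765·(√2.01 − √0.141)/0.00172
  = 1.5300 × (1.4177 − 0.37550) / 0.00172 = 927.11 s.

927 s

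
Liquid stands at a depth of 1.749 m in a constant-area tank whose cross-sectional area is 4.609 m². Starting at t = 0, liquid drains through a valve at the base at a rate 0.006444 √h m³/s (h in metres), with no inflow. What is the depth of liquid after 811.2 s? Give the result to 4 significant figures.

0.5707 m

With no inflow, A dh/dt = −0.006444 √h.
Separate and integrate: 2(√h − √h₀) = −(0.006444/A) t.
√h = √1.749 − 0.006444·811.2/(2·4.609) = 1.32250 − 0.567083 = 0.755414.
h = 0.755414² = 0.570651 m.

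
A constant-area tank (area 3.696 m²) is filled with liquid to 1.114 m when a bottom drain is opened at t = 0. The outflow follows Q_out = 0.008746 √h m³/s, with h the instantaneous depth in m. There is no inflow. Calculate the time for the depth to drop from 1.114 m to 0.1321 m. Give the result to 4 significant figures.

584.9 s

Volume balance on the tank: A dh/dt = −0.008746 √h.
∫ h^(−1/2) dh = −(0.008746/A) ∫ dt, giving 2√h = 2√h₀ − (0.008746/A) t.
t = 2A(√h₀ − √h)/0.008746 = 2·3.696·(√1.114 − √0.1321)/0.008746
  = 7.39200 × (1.05546 − 0.363456) / 0.008746 = 584.874 s.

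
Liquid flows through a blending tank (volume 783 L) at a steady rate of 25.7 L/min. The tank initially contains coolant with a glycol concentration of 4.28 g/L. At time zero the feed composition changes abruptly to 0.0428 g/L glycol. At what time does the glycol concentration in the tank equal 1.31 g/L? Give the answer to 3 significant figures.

36.8 min

Species balance: V dC/dt = Q(C_in − C) ⇒ τ = V/Q = 30.467 min.
C(t) = C_in + (C₀ − C_in) e^(−t/τ). Set C = 1.31 and solve for t:
e^(−t/τ) = (C − C_in)/(C₀ − C_in) = (1.31 − 0.0428)/(4.28 − 0.0428) = 0.29907
t = −τ ln(…) = 30.467 × 1.2071 = 36.776 min.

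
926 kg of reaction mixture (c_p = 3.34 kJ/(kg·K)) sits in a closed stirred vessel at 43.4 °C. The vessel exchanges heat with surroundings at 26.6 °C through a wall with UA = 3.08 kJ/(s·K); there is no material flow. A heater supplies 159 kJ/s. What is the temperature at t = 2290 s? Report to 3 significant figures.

74.7 °C

M c_p dT/dt = −UA(T − T_amb) + Q̇.
dT/dt = (T_ss − T)/τ with T_ss = T_amb + Q̇/UA = 26.6 + 159/3.08 = 78.223 °C, τ = M c_p/UA = 926·3.34/3.08 = 1004.2 s.
Solution: T(t) = T_ss + (T₀ − T_ss) e^(−t/τ).
T(2290) = 78.223 + (-34.823)·0.10223 = 74.663 °C.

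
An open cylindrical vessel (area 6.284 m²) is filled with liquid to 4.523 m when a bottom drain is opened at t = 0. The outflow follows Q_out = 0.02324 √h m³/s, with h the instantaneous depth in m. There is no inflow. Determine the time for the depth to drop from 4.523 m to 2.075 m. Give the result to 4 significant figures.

371.1 s

With no inflow, A dh/dt = −0.02324 √h.
∫ h^(−1/2) dh = −(0.02324/A) ∫ dt, giving 2√h = 2√h₀ − (0.02324/A) t.
t = 2A(√h₀ − √h)/0.02324 = 2·6.284·(√4.523 − √2.075)/0.02324
  = 12.5680 × (2.12673 − 1.44049) / 0.02324 = 371.118 s.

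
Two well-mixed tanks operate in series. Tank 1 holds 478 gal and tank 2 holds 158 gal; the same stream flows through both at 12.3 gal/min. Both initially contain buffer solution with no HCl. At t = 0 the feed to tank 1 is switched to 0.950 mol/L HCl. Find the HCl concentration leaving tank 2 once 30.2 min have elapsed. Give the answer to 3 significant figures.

0.342 mol/L

Time constants: τᵢ = Vᵢ/Q for each well-mixed tank.
τ₁ = 478/12.3 = 38.862 min; τ₂ = 158/12.3 = 12.846 min.
Tank 1: C₁ = C_in(1 − e^(−t/τ₁)). Tank 2 (τ₁ ≠ τ₂): C₂ = C_in[1 − (τ₁ e^(−t/τ₁) − τ₂ e^(−t/τ₂))/(τ₁ − τ₂)].
At t = 30.2: e^(−t/τ₁) = 0.45973, e^(−t/τ₂) = 0.095273.
C₂ = 0.950·[1 − (38.862·0.45973 − 12.846·0.095273)/(26.016)] = 0.950·0.36032 = 0.34230 mol/L.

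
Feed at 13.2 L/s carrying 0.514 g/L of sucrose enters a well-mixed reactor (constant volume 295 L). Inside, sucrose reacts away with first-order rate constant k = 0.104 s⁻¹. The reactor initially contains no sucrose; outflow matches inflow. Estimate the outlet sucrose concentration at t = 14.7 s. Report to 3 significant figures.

Accumulation = in − out − consumed: V dC/dt = Q C_in − Q C − k V C.
This is linear with rate a = Q/V + k = 0.14875 s⁻¹.
C_ss = Q C_in/(Q + kV) = 0.15462 g/L; C(t) = C_ss + (C₀ − C_ss) e^(−a t).
C(14.7) = 0.15462 + (-0.15462)·e^(−0.14875·14.7) = 0.15462 + (-0.15462)·0.11230 = 0.13726 g/L.

0.137 g/L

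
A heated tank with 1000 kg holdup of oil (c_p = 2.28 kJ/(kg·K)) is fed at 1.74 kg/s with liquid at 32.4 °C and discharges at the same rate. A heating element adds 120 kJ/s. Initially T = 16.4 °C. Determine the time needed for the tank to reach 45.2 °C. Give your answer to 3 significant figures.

560 s

M c_p dT/dt = ṁ c_p (T_in − T) + Q̇.
τ = M/ṁ = 574.71 s; T_ss = T_in + Q̇/(ṁ c_p) = 62.648 °C.
T(t) = T_ss + (T₀ − T_ss) e^(−t/τ). Set T = 45.2:
e^(−t/τ) = (45.2 − 62.648)/(16.4 − 62.648) = 0.37727
t = −574.71 · ln(0.37727) = 560.23 s.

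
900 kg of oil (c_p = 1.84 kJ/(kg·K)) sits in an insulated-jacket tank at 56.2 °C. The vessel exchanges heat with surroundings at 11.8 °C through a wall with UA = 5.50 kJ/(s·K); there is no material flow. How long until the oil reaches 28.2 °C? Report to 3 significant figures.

First-law balance (no shaft work): M c_p dT/dt = −UA(T − T_amb).
τ = M c_p/UA = 301.09 s; T_ss = T_amb = 11.800 °C.
T(t) = T_ss + (T₀ − T_ss)e^(−t/τ); set T = 28.2:
t = −τ ln[(T − T_ss)/(T₀ − T_ss)] = −301.09 · ln(0.36937) = 299.87 s.

300 s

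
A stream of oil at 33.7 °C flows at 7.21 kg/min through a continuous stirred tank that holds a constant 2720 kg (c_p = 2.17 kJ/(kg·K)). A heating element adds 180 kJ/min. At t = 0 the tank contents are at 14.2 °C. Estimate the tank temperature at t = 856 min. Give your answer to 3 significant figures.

42.0 °C

Unsteady energy balance on the tank contents: M c_p dT/dt = ṁ c_p (T_in − T) + 180.
τ = M/ṁ = 377.25 min; T_ss = T_in + Q̇/(ṁ c_p) = 33.7 + 180/(7.21·2.17) = 45.205 °C.
Integrating: T(t) = T_ss + (T₀ − T_ss) e^(−t/τ).
T(856) = 45.205 + (-31.005)·e^(−856/377.25) = 45.205 + (-31.005)·0.10341 = 41.998 °C.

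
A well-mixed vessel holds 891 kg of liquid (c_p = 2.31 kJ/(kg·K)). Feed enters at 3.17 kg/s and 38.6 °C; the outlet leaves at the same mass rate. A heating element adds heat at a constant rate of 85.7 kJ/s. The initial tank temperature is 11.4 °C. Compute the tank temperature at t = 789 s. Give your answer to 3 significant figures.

48.0 °C

Energy balance: M c_p dT/dt = ṁ c_p (T_in − T) + 85.7.
Rearrange: dT/dt = (T_ss − T)/τ with τ = M/ṁ = 281.07 s and T_ss = T_in + Q̇/(ṁ c_p) = 50.303 °C.
This is linear first-order; T(t) = T_ss + (T₀ − T_ss) e^(−t/τ).
T(789) = 50.303 + (-38.903)·e^(−789/281.07) = 50.303 + (-38.903)·0.060380 = 47.954 °C.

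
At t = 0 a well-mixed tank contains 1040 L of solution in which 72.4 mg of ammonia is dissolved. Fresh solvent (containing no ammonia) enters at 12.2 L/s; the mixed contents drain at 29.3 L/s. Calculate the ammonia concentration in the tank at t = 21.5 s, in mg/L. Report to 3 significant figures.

0.0510 mg/L

Let m(t) be the amount of ammonia. Volume: V(t) = V₀ + (Q_in − Q_out) t = 1040 − 17.100 t; V(21.5) = 672.35 L.
Solute balance: dm/dt = 0 − Q_out C = −Q_out m/V(t).
Separate: dm/m = −Q_out dt/V(t) ⇒ ln(m/m₀) = −(Q_out/(Q_in−Q_out)) ln(V/V₀).
m = m₀ (V₀/V)^(Q_out/(Q_in−Q_out)) = 72.4 × (1040/672.35)^(-1.7135) = 34.288 mg.
C = m/V = 34.288/672.35 = 0.050998 mg/L.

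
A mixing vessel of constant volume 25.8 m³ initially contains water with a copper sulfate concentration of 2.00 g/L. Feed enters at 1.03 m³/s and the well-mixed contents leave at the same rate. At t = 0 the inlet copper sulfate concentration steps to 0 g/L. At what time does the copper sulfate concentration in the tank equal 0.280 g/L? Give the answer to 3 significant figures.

Species balance: V dC/dt = Q(C_in − C) ⇒ τ = V/Q = 25.049 s.
C(t) = C_in + (C₀ − C_in) e^(−t/τ). Set C = 0.280 and solve for t:
e^(−t/τ) = (C − C_in)/(C₀ − C_in) = (0.280 − 0)/(2.00 − 0) = 0.14000
t = −τ ln(…) = 25.049 × 1.9661 = 49.248 s.

49.2 s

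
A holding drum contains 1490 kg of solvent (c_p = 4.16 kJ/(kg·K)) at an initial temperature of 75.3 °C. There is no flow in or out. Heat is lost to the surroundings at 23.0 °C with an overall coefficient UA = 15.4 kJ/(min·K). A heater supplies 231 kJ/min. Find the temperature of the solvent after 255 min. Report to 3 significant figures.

M c_p dT/dt = −UA(T − T_amb) + Q̇.
dT/dt = (T_ss − T)/τ with T_ss = T_amb + Q̇/UA = 23.0 + 231/15.4 = 38.000 °C, τ = M c_p/UA = 1490·4.16/15.4 = 402.49 min.
Integrating: T(t) = T_ss + (T₀ − T_ss) e^(−t/τ).
T(255) = 38.000 + (37.300)·0.53070 = 57.795 °C.

57.8 °C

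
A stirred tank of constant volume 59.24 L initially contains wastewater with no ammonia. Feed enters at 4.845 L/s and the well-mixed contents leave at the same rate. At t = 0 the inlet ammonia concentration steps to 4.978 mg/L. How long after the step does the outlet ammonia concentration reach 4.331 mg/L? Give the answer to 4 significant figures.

Species balance: V dC/dt = Q(C_in − C) ⇒ τ = V/Q = 12.2270 s.
C(t) = C_in + (C₀ − C_in) e^(−t/τ). Set C = 4.331 and solve for t:
e^(−t/τ) = (C − C_in)/(C₀ − C_in) = (4.331 − 4.978)/(0 − 4.978) = 0.129972
t = −τ ln(…) = 12.2270 × 2.04044 = 24.9485 s.

24.95 s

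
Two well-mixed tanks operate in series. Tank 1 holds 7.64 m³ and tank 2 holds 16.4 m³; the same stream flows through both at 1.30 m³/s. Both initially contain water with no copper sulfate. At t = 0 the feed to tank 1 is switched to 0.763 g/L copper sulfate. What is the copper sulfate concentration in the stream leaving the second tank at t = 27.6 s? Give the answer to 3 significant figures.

Species balance on tank i: dCᵢ/dt = (Cᵢ₋₁ − Cᵢ)/τᵢ with τᵢ = Vᵢ/Q.
τ₁ = 7.64/1.30 = 5.8769 s; τ₂ = 16.4/1.30 = 12.615 s.
Solving the cascade with C₁(0)=C₂(0)=0 gives C₂(t) = C_in[1 − (τ₁ e^(−t/τ₁) − τ₂ e^(−t/τ₂))/(τ₁ − τ₂)].
At t = 27.6: e^(−t/τ₁) = 0.0091287, e^(−t/τ₂) = 0.11216.
C₂ = 0.763·[1 − (5.8769·0.0091287 − 12.615·0.11216)/(-6.7385)] = 0.763·0.79798 = 0.60886 g/L.

0.609 g/L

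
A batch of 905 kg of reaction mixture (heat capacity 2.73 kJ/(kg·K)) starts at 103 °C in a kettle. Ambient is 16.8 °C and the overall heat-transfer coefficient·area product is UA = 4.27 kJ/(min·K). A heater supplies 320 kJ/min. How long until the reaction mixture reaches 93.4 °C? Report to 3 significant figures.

1110 min

Heat balance on the well-mixed liquid: M c_p dT/dt = −UA(T − T_amb) + Q̇.
τ = M c_p/UA = 578.61 min; T_ss = T_amb + Q̇/UA = 16.8 + 320/4.27 = 91.741 °C.
T(t) = T_ss + (T₀ − T_ss)e^(−t/τ); set T = 93.4:
t = −τ ln[(T − T_ss)/(T₀ − T_ss)] = −578.61 · ln(0.14731) = 1108.1 min.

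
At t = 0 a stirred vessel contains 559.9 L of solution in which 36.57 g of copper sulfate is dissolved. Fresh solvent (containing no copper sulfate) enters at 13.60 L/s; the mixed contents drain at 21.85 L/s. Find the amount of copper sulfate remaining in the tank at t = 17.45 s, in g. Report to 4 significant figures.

16.64 g

Let m(t) be the amount of copper sulfate. Volume: V(t) = V₀ + (Q_in − Q_out) t = 559.9 − 8.25000 t; V(17.45) = 415.937 L.
Species balance (pure solvent in): dm/dt = −Q_out · m/V(t).
dm/m = −Q_out dt/(V₀ − 8.25000 t); integrating gives ln(m/m₀) = −(Q_out/(Q_in−Q_out)) ln(V/V₀).
m = m₀ (V₀/V)^(Q_out/(Q_in−Q_out)) = 36.57 × (559.9/415.937)^(-2.64848) = 16.6438 g.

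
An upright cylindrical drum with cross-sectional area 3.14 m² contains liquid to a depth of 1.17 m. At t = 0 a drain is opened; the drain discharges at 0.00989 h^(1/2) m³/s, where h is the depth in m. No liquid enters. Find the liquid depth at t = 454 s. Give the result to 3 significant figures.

Accumulation of liquid (constant cross-section A): A dh/dt = −0.00989 √h.
This is separable: 2 d(√h)/dt = −0.00989/A, so √h = √h₀ − (0.00989/(2A)) t.
√h = √1.17 − 0.00989·454/(2·3.14) = 1.0817 − 0.71498 = 0.36669.
h = 0.36669² = 0.13446 m.

0.134 m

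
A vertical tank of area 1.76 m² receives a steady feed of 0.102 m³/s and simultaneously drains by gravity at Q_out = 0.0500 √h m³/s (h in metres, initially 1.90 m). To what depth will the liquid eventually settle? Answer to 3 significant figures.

Mass balance (ρ constant): A dh/dt = Q_in − 0.0500 √h. At steady state dh/dt = 0:
Q_in = 0.0500 √h_ss ⇒ √h_ss = 0.102/0.0500 = 2.0400.
h_ss = 2.0400² = 4.1616 m. (Since h₀ = 1.90 m < h_ss, the level will rise toward this value.)

4.16 m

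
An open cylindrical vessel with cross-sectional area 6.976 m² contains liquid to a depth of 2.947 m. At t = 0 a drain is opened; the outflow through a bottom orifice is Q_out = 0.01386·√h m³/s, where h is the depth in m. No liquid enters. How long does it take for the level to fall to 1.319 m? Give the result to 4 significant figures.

A dh/dt = −Q_out = −0.01386 √h.
∫ h^(−1/2) dh = −(0.01386/A) ∫ dt, giving 2√h = 2√h₀ − (0.01386/A) t.
t = 2A(√h₀ − √h)/0.01386 = 2·6.976·(√2.947 − √1.319)/0.01386
  = 13.9520 × (1.71668 − 1.14848) / 0.01386 = 571.977 s.

572.0 s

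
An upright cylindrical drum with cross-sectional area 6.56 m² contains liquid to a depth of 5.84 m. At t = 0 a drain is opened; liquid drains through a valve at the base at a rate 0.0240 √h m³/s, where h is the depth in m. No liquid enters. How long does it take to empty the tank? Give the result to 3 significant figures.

1320 s

With no inflow, A dh/dt = −0.0240 √h.
∫ h^(−1/2) dh = −(0.0240/A) ∫ dt, giving 2√h = 2√h₀ − (0.0240/A) t.
Tank is empty when √h = 0: t_empty = 2A√h₀/0.0240.
t_empty = 2·6.56·√5.84/0.0240 = 13.120·2.4166/0.0240 = 1321.1 s.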